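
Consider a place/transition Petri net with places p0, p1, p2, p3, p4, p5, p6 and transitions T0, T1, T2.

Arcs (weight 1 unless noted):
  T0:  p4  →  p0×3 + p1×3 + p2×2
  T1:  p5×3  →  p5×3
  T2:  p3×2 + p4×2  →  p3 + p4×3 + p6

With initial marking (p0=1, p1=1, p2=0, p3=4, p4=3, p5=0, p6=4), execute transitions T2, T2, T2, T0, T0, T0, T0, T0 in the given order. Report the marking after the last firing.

(p0=16, p1=16, p2=10, p3=1, p4=1, p5=0, p6=7)

step 1: fire T2:  (p0=1, p1=1, p2=0, p3=4, p4=3, p5=0, p6=4) → (p0=1, p1=1, p2=0, p3=3, p4=4, p5=0, p6=5)
step 2: fire T2:  (p0=1, p1=1, p2=0, p3=3, p4=4, p5=0, p6=5) → (p0=1, p1=1, p2=0, p3=2, p4=5, p5=0, p6=6)
step 3: fire T2:  (p0=1, p1=1, p2=0, p3=2, p4=5, p5=0, p6=6) → (p0=1, p1=1, p2=0, p3=1, p4=6, p5=0, p6=7)
step 4: fire T0:  (p0=1, p1=1, p2=0, p3=1, p4=6, p5=0, p6=7) → (p0=4, p1=4, p2=2, p3=1, p4=5, p5=0, p6=7)
step 5: fire T0:  (p0=4, p1=4, p2=2, p3=1, p4=5, p5=0, p6=7) → (p0=7, p1=7, p2=4, p3=1, p4=4, p5=0, p6=7)
step 6: fire T0:  (p0=7, p1=7, p2=4, p3=1, p4=4, p5=0, p6=7) → (p0=10, p1=10, p2=6, p3=1, p4=3, p5=0, p6=7)
step 7: fire T0:  (p0=10, p1=10, p2=6, p3=1, p4=3, p5=0, p6=7) → (p0=13, p1=13, p2=8, p3=1, p4=2, p5=0, p6=7)
step 8: fire T0:  (p0=13, p1=13, p2=8, p3=1, p4=2, p5=0, p6=7) → (p0=16, p1=16, p2=10, p3=1, p4=1, p5=0, p6=7)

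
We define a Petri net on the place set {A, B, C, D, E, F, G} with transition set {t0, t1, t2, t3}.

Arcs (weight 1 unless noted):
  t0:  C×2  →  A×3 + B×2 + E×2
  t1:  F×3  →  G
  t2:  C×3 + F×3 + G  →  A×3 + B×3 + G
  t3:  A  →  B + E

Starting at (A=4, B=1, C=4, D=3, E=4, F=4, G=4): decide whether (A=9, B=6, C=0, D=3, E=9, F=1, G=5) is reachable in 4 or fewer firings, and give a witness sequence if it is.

step 1: fire t0:  (A=4, B=1, C=4, D=3, E=4, F=4, G=4) → (A=7, B=3, C=2, D=3, E=6, F=4, G=4)
step 2: fire t0:  (A=7, B=3, C=2, D=3, E=6, F=4, G=4) → (A=10, B=5, C=0, D=3, E=8, F=4, G=4)
step 3: fire t1:  (A=10, B=5, C=0, D=3, E=8, F=4, G=4) → (A=10, B=5, C=0, D=3, E=8, F=1, G=5)
step 4: fire t3:  (A=10, B=5, C=0, D=3, E=8, F=1, G=5) → (A=9, B=6, C=0, D=3, E=9, F=1, G=5)

YES — reachable via ⟨t0, t0, t1, t3⟩ (4 firings)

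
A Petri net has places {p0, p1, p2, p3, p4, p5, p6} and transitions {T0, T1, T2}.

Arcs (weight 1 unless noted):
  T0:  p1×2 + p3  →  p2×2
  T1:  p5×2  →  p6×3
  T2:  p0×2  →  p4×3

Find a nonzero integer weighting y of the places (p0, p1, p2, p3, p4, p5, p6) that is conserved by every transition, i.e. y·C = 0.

Incidence matrix C (rows=places, cols=transitions):
       T0   T1   T2
   p0   0    0   -2
   p1  -2    0    0
   p2   2    0    0
   p3  -1    0    0
   p4   0    0    3
   p5   0   -2    0
   p6   0    3    0

Candidate y = [0, 1, 1, 0, 0, 0, 0]; check y·C column-wise:
  col T0: 1·-2 + 1·2 + 0·-1 = 0
  col T1: 1·0 + 1·0 + 0·-2 + 0·3 = 0
  col T2: 0·-2 + 1·0 + 1·0 + 0·3 = 0

y = (p0:0, p1:1, p2:1, p3:0, p4:0, p5:0, p6:0)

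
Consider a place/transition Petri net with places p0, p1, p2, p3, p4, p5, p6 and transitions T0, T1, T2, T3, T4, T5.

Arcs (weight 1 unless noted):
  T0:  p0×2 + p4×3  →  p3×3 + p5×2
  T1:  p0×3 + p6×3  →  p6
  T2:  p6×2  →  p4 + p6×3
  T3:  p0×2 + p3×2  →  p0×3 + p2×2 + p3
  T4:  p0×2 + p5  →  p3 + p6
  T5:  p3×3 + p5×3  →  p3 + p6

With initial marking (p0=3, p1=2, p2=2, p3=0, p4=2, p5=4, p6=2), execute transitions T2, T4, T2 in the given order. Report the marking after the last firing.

step 1: fire T2:  (p0=3, p1=2, p2=2, p3=0, p4=2, p5=4, p6=2) → (p0=3, p1=2, p2=2, p3=0, p4=3, p5=4, p6=3)
step 2: fire T4:  (p0=3, p1=2, p2=2, p3=0, p4=3, p5=4, p6=3) → (p0=1, p1=2, p2=2, p3=1, p4=3, p5=3, p6=4)
step 3: fire T2:  (p0=1, p1=2, p2=2, p3=1, p4=3, p5=3, p6=4) → (p0=1, p1=2, p2=2, p3=1, p4=4, p5=3, p6=5)

(p0=1, p1=2, p2=2, p3=1, p4=4, p5=3, p6=5)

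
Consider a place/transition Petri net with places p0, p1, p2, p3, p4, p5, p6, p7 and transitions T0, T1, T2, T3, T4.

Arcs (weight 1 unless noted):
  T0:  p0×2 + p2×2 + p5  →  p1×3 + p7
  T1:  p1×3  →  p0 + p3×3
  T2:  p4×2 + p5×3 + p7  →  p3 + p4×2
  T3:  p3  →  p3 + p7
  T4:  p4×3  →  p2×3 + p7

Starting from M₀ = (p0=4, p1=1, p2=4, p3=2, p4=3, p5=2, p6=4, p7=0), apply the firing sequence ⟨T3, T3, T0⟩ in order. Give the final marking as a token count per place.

step 1: fire T3:  (p0=4, p1=1, p2=4, p3=2, p4=3, p5=2, p6=4, p7=0) → (p0=4, p1=1, p2=4, p3=2, p4=3, p5=2, p6=4, p7=1)
step 2: fire T3:  (p0=4, p1=1, p2=4, p3=2, p4=3, p5=2, p6=4, p7=1) → (p0=4, p1=1, p2=4, p3=2, p4=3, p5=2, p6=4, p7=2)
step 3: fire T0:  (p0=4, p1=1, p2=4, p3=2, p4=3, p5=2, p6=4, p7=2) → (p0=2, p1=4, p2=2, p3=2, p4=3, p5=1, p6=4, p7=3)

(p0=2, p1=4, p2=2, p3=2, p4=3, p5=1, p6=4, p7=3)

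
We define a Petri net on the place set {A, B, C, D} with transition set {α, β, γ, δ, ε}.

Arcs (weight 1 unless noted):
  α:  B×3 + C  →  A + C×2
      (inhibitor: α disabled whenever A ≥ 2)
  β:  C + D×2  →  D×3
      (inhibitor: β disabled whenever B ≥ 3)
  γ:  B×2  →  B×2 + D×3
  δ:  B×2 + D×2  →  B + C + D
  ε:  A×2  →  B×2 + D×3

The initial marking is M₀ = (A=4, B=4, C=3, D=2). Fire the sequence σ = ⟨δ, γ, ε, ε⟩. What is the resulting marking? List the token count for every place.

step 1: fire δ:  (A=4, B=4, C=3, D=2) → (A=4, B=3, C=4, D=1)
step 2: fire γ:  (A=4, B=3, C=4, D=1) → (A=4, B=3, C=4, D=4)
step 3: fire ε:  (A=4, B=3, C=4, D=4) → (A=2, B=5, C=4, D=7)
step 4: fire ε:  (A=2, B=5, C=4, D=7) → (A=0, B=7, C=4, D=10)

(A=0, B=7, C=4, D=10)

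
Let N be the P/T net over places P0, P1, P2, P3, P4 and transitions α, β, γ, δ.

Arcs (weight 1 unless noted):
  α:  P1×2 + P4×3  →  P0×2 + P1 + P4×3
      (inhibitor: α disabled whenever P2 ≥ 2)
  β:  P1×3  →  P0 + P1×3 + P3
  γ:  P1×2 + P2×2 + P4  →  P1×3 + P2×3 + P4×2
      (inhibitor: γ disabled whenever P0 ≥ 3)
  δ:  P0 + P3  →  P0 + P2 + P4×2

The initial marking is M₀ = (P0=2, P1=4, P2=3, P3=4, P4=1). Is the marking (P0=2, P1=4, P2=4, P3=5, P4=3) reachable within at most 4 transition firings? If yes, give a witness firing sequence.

NO — not reachable within 4 firings

depth 0: 1 marking
depth 1: 4 markings reached so far
depth 2: 10 markings reached so far
depth 3: 20 markings reached so far
depth 4: 35 markings reached so far
target is not among the 35 markings reachable within 4 steps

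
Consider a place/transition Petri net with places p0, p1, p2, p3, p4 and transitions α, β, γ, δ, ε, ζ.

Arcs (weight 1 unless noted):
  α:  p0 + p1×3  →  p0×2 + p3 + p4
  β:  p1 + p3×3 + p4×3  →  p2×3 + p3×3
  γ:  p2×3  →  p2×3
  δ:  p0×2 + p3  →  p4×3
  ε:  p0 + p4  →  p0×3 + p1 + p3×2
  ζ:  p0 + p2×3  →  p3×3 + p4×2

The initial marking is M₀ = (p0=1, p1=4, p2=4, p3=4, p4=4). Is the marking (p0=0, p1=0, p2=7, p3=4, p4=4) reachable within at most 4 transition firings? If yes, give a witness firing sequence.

NO — not reachable within 4 firings

depth 0: 1 marking
depth 1: 5 markings reached so far
depth 2: 14 markings reached so far
depth 3: 27 markings reached so far
depth 4: 47 markings reached so far
target is not among the 47 markings reachable within 4 steps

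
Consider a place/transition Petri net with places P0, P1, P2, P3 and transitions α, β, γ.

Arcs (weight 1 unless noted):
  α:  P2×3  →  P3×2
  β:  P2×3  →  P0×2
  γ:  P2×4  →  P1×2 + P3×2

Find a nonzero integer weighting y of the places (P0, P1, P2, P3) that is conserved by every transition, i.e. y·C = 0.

y = (P0:3, P1:1, P2:2, P3:3)

Incidence matrix C (rows=places, cols=transitions):
        α    β    γ
   P0   0    2    0
   P1   0    0    2
   P2  -3   -3   -4
   P3   2    0    2

Candidate y = [3, 1, 2, 3]; check y·C column-wise:
  col α: 3·0 + 1·0 + 2·-3 + 3·2 = 0
  col β: 3·2 + 1·0 + 2·-3 + 3·0 = 0
  col γ: 3·0 + 1·2 + 2·-4 + 3·2 = 0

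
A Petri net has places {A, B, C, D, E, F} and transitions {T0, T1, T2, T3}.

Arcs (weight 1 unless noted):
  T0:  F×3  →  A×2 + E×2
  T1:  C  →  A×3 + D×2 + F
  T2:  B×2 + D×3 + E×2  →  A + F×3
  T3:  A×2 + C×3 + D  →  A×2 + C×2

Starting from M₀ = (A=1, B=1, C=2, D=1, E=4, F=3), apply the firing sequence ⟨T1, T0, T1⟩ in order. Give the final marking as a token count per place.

step 1: fire T1:  (A=1, B=1, C=2, D=1, E=4, F=3) → (A=4, B=1, C=1, D=3, E=4, F=4)
step 2: fire T0:  (A=4, B=1, C=1, D=3, E=4, F=4) → (A=6, B=1, C=1, D=3, E=6, F=1)
step 3: fire T1:  (A=6, B=1, C=1, D=3, E=6, F=1) → (A=9, B=1, C=0, D=5, E=6, F=2)

(A=9, B=1, C=0, D=5, E=6, F=2)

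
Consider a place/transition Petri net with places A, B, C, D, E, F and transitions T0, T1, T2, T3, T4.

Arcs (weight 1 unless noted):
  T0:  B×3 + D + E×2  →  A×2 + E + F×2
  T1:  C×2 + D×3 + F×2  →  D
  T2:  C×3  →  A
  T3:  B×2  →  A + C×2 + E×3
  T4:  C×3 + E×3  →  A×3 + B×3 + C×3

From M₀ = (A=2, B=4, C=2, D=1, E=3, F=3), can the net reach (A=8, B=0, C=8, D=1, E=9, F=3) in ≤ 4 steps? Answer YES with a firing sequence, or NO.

NO — not reachable within 4 firings

depth 0: 1 marking
depth 1: 3 markings reached so far
depth 2: 6 markings reached so far
depth 3: 11 markings reached so far
depth 4: 18 markings reached so far
target is not among the 18 markings reachable within 4 steps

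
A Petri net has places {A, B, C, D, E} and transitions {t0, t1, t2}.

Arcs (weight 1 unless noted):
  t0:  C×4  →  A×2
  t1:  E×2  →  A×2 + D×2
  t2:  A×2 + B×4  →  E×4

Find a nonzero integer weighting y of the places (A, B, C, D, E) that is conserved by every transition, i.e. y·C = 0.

y = (A:2, B:-1, C:1, D:-2, E:0)

Incidence matrix C (rows=places, cols=transitions):
       t0   t1   t2
    A   2    2   -2
    B   0    0   -4
    C  -4    0    0
    D   0    2    0
    E   0   -2    4

Candidate y = [2, -1, 1, -2, 0]; check y·C column-wise:
  col t0: 2·2 + -1·0 + 1·-4 + -2·0 = 0
  col t1: 2·2 + -1·0 + 1·0 + -2·2 + 0·-2 = 0
  col t2: 2·-2 + -1·-4 + 1·0 + -2·0 + 0·4 = 0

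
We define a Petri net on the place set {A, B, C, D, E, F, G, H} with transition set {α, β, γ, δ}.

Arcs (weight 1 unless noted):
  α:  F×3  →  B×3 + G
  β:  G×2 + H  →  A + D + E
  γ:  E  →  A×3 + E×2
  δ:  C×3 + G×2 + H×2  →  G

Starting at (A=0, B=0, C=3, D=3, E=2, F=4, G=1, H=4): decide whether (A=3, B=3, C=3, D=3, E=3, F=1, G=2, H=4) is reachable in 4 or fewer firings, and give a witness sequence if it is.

step 1: fire α:  (A=0, B=0, C=3, D=3, E=2, F=4, G=1, H=4) → (A=0, B=3, C=3, D=3, E=2, F=1, G=2, H=4)
step 2: fire γ:  (A=0, B=3, C=3, D=3, E=2, F=1, G=2, H=4) → (A=3, B=3, C=3, D=3, E=3, F=1, G=2, H=4)

YES — reachable via ⟨α, γ⟩ (2 firings)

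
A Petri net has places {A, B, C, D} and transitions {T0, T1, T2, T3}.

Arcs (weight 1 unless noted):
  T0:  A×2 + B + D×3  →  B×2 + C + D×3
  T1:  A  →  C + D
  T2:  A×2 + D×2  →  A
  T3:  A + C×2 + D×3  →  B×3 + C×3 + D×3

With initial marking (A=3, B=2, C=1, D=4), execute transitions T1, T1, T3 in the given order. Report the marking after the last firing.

step 1: fire T1:  (A=3, B=2, C=1, D=4) → (A=2, B=2, C=2, D=5)
step 2: fire T1:  (A=2, B=2, C=2, D=5) → (A=1, B=2, C=3, D=6)
step 3: fire T3:  (A=1, B=2, C=3, D=6) → (A=0, B=5, C=4, D=6)

(A=0, B=5, C=4, D=6)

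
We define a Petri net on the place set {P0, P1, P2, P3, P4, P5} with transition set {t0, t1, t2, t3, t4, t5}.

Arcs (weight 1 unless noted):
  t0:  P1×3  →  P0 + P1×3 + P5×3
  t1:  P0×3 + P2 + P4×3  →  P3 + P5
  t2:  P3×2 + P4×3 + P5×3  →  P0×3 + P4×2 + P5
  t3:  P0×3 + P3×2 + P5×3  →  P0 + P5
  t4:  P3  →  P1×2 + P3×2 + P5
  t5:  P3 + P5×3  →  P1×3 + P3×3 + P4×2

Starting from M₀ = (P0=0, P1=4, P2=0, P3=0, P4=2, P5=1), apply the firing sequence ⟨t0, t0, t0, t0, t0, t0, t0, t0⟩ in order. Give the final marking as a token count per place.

(P0=8, P1=4, P2=0, P3=0, P4=2, P5=25)

step 1: fire t0:  (P0=0, P1=4, P2=0, P3=0, P4=2, P5=1) → (P0=1, P1=4, P2=0, P3=0, P4=2, P5=4)
step 2: fire t0:  (P0=1, P1=4, P2=0, P3=0, P4=2, P5=4) → (P0=2, P1=4, P2=0, P3=0, P4=2, P5=7)
step 3: fire t0:  (P0=2, P1=4, P2=0, P3=0, P4=2, P5=7) → (P0=3, P1=4, P2=0, P3=0, P4=2, P5=10)
step 4: fire t0:  (P0=3, P1=4, P2=0, P3=0, P4=2, P5=10) → (P0=4, P1=4, P2=0, P3=0, P4=2, P5=13)
step 5: fire t0:  (P0=4, P1=4, P2=0, P3=0, P4=2, P5=13) → (P0=5, P1=4, P2=0, P3=0, P4=2, P5=16)
step 6: fire t0:  (P0=5, P1=4, P2=0, P3=0, P4=2, P5=16) → (P0=6, P1=4, P2=0, P3=0, P4=2, P5=19)
step 7: fire t0:  (P0=6, P1=4, P2=0, P3=0, P4=2, P5=19) → (P0=7, P1=4, P2=0, P3=0, P4=2, P5=22)
step 8: fire t0:  (P0=7, P1=4, P2=0, P3=0, P4=2, P5=22) → (P0=8, P1=4, P2=0, P3=0, P4=2, P5=25)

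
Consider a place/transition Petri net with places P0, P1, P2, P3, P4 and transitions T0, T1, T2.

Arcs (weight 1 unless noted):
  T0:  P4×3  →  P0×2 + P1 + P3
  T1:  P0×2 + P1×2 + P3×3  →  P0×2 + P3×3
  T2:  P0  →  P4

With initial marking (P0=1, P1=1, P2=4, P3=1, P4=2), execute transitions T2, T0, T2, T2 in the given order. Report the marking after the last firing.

step 1: fire T2:  (P0=1, P1=1, P2=4, P3=1, P4=2) → (P0=0, P1=1, P2=4, P3=1, P4=3)
step 2: fire T0:  (P0=0, P1=1, P2=4, P3=1, P4=3) → (P0=2, P1=2, P2=4, P3=2, P4=0)
step 3: fire T2:  (P0=2, P1=2, P2=4, P3=2, P4=0) → (P0=1, P1=2, P2=4, P3=2, P4=1)
step 4: fire T2:  (P0=1, P1=2, P2=4, P3=2, P4=1) → (P0=0, P1=2, P2=4, P3=2, P4=2)

(P0=0, P1=2, P2=4, P3=2, P4=2)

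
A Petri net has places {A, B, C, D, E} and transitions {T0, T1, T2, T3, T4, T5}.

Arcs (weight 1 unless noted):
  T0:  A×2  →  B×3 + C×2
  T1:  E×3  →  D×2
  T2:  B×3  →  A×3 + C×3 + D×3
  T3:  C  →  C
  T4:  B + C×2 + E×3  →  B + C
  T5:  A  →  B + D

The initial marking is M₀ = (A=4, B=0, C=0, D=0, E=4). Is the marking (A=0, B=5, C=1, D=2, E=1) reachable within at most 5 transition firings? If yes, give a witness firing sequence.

YES — reachable via ⟨T0, T4, T5, T5⟩ (4 firings)

step 1: fire T0:  (A=4, B=0, C=0, D=0, E=4) → (A=2, B=3, C=2, D=0, E=4)
step 2: fire T4:  (A=2, B=3, C=2, D=0, E=4) → (A=2, B=3, C=1, D=0, E=1)
step 3: fire T5:  (A=2, B=3, C=1, D=0, E=1) → (A=1, B=4, C=1, D=1, E=1)
step 4: fire T5:  (A=1, B=4, C=1, D=1, E=1) → (A=0, B=5, C=1, D=2, E=1)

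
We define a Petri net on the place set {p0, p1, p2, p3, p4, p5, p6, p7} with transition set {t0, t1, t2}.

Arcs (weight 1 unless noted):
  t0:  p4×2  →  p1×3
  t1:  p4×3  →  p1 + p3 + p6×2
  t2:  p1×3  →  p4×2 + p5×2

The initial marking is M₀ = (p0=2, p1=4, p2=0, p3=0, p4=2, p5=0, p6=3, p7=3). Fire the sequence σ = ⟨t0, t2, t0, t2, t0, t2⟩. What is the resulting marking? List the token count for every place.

step 1: fire t0:  (p0=2, p1=4, p2=0, p3=0, p4=2, p5=0, p6=3, p7=3) → (p0=2, p1=7, p2=0, p3=0, p4=0, p5=0, p6=3, p7=3)
step 2: fire t2:  (p0=2, p1=7, p2=0, p3=0, p4=0, p5=0, p6=3, p7=3) → (p0=2, p1=4, p2=0, p3=0, p4=2, p5=2, p6=3, p7=3)
step 3: fire t0:  (p0=2, p1=4, p2=0, p3=0, p4=2, p5=2, p6=3, p7=3) → (p0=2, p1=7, p2=0, p3=0, p4=0, p5=2, p6=3, p7=3)
step 4: fire t2:  (p0=2, p1=7, p2=0, p3=0, p4=0, p5=2, p6=3, p7=3) → (p0=2, p1=4, p2=0, p3=0, p4=2, p5=4, p6=3, p7=3)
step 5: fire t0:  (p0=2, p1=4, p2=0, p3=0, p4=2, p5=4, p6=3, p7=3) → (p0=2, p1=7, p2=0, p3=0, p4=0, p5=4, p6=3, p7=3)
step 6: fire t2:  (p0=2, p1=7, p2=0, p3=0, p4=0, p5=4, p6=3, p7=3) → (p0=2, p1=4, p2=0, p3=0, p4=2, p5=6, p6=3, p7=3)

(p0=2, p1=4, p2=0, p3=0, p4=2, p5=6, p6=3, p7=3)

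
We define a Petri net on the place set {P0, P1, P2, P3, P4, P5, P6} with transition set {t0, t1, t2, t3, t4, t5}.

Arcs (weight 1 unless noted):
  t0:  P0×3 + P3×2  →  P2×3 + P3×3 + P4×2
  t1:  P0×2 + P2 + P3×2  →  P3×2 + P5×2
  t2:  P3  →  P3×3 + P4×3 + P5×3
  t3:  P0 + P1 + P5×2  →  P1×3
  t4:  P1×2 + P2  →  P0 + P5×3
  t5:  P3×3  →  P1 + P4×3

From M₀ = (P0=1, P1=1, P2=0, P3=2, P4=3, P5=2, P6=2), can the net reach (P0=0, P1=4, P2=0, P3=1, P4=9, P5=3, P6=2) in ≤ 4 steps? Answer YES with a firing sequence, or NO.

YES — reachable via ⟨t2, t3, t5⟩ (3 firings)

step 1: fire t2:  (P0=1, P1=1, P2=0, P3=2, P4=3, P5=2, P6=2) → (P0=1, P1=1, P2=0, P3=4, P4=6, P5=5, P6=2)
step 2: fire t3:  (P0=1, P1=1, P2=0, P3=4, P4=6, P5=5, P6=2) → (P0=0, P1=3, P2=0, P3=4, P4=6, P5=3, P6=2)
step 3: fire t5:  (P0=0, P1=3, P2=0, P3=4, P4=6, P5=3, P6=2) → (P0=0, P1=4, P2=0, P3=1, P4=9, P5=3, P6=2)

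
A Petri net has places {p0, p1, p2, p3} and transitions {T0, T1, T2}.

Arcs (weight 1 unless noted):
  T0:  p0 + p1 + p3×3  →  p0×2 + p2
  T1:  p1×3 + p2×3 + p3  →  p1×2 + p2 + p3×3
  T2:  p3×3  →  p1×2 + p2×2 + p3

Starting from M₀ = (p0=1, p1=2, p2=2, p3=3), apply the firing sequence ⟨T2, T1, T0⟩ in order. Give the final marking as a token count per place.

step 1: fire T2:  (p0=1, p1=2, p2=2, p3=3) → (p0=1, p1=4, p2=4, p3=1)
step 2: fire T1:  (p0=1, p1=4, p2=4, p3=1) → (p0=1, p1=3, p2=2, p3=3)
step 3: fire T0:  (p0=1, p1=3, p2=2, p3=3) → (p0=2, p1=2, p2=3, p3=0)

(p0=2, p1=2, p2=3, p3=0)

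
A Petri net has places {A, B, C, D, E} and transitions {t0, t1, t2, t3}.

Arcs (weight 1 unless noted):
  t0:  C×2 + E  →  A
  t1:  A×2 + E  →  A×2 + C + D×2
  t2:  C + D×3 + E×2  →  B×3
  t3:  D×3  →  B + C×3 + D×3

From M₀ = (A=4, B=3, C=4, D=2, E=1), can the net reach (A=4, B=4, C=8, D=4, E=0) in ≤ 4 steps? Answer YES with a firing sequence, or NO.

step 1: fire t1:  (A=4, B=3, C=4, D=2, E=1) → (A=4, B=3, C=5, D=4, E=0)
step 2: fire t3:  (A=4, B=3, C=5, D=4, E=0) → (A=4, B=4, C=8, D=4, E=0)

YES — reachable via ⟨t1, t3⟩ (2 firings)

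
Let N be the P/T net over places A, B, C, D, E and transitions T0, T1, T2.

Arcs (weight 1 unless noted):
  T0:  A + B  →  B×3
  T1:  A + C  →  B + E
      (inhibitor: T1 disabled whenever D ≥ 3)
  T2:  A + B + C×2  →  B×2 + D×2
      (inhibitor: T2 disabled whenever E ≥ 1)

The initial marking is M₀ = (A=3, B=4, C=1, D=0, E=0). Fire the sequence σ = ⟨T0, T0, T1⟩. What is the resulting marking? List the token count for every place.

(A=0, B=9, C=0, D=0, E=1)

step 1: fire T0:  (A=3, B=4, C=1, D=0, E=0) → (A=2, B=6, C=1, D=0, E=0)
step 2: fire T0:  (A=2, B=6, C=1, D=0, E=0) → (A=1, B=8, C=1, D=0, E=0)
step 3: fire T1:  (A=1, B=8, C=1, D=0, E=0) → (A=0, B=9, C=0, D=0, E=1)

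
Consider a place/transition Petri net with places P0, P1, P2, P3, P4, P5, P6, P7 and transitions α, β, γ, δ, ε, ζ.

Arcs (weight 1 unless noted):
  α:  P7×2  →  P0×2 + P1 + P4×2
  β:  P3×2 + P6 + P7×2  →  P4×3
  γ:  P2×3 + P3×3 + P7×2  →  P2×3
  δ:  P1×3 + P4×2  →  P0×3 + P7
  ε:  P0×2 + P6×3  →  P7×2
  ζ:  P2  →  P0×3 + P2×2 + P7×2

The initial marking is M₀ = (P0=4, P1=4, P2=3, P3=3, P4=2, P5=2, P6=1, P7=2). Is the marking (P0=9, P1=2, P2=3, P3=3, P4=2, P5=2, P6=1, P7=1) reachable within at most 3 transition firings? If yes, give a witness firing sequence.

YES — reachable via ⟨α, δ⟩ (2 firings)

step 1: fire α:  (P0=4, P1=4, P2=3, P3=3, P4=2, P5=2, P6=1, P7=2) → (P0=6, P1=5, P2=3, P3=3, P4=4, P5=2, P6=1, P7=0)
step 2: fire δ:  (P0=6, P1=5, P2=3, P3=3, P4=4, P5=2, P6=1, P7=0) → (P0=9, P1=2, P2=3, P3=3, P4=2, P5=2, P6=1, P7=1)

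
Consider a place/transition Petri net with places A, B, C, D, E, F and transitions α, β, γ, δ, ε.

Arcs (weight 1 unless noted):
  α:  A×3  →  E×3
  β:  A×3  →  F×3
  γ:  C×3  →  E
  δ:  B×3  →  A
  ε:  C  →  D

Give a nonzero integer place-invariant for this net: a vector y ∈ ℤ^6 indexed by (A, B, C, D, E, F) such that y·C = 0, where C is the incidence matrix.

Incidence matrix C (rows=places, cols=transitions):
        α    β    γ    δ    ε
    A  -3   -3    0    1    0
    B   0    0    0   -3    0
    C   0    0   -3    0   -1
    D   0    0    0    0    1
    E   3    0    1    0    0
    F   0    3    0    0    0

Candidate y = [3, 1, 1, 1, 3, 3]; check y·C column-wise:
  col α: 3·-3 + 1·0 + 1·0 + 1·0 + 3·3 + 3·0 = 0
  col β: 3·-3 + 1·0 + 1·0 + 1·0 + 3·0 + 3·3 = 0
  col γ: 3·0 + 1·0 + 1·-3 + 1·0 + 3·1 + 3·0 = 0
  col δ: 3·1 + 1·-3 + 1·0 + 1·0 + 3·0 + 3·0 = 0
  col ε: 3·0 + 1·0 + 1·-1 + 1·1 + 3·0 + 3·0 = 0

y = (A:3, B:1, C:1, D:1, E:3, F:3)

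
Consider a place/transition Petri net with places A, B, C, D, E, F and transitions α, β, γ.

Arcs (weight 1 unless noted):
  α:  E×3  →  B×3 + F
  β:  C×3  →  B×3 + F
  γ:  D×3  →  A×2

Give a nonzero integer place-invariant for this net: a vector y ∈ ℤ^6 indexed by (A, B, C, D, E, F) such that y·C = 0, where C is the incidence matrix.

Incidence matrix C (rows=places, cols=transitions):
        α    β    γ
    A   0    0    2
    B   3    3    0
    C   0   -3    0
    D   0    0   -3
    E  -3    0    0
    F   1    1    0

Candidate y = [3, 0, 0, 2, 0, 0]; check y·C column-wise:
  col α: 3·0 + 0·3 + 2·0 + 0·-3 + 0·1 = 0
  col β: 3·0 + 0·3 + 0·-3 + 2·0 + 0·1 = 0
  col γ: 3·2 + 2·-3 = 0

y = (A:3, B:0, C:0, D:2, E:0, F:0)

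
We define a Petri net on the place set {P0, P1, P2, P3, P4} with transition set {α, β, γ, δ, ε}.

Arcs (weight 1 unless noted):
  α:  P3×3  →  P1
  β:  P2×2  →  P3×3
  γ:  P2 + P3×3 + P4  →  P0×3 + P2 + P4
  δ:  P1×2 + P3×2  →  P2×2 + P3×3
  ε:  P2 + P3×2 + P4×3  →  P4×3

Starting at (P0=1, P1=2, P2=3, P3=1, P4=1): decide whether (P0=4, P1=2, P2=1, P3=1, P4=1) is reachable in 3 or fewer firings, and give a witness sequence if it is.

step 1: fire β:  (P0=1, P1=2, P2=3, P3=1, P4=1) → (P0=1, P1=2, P2=1, P3=4, P4=1)
step 2: fire γ:  (P0=1, P1=2, P2=1, P3=4, P4=1) → (P0=4, P1=2, P2=1, P3=1, P4=1)

YES — reachable via ⟨β, γ⟩ (2 firings)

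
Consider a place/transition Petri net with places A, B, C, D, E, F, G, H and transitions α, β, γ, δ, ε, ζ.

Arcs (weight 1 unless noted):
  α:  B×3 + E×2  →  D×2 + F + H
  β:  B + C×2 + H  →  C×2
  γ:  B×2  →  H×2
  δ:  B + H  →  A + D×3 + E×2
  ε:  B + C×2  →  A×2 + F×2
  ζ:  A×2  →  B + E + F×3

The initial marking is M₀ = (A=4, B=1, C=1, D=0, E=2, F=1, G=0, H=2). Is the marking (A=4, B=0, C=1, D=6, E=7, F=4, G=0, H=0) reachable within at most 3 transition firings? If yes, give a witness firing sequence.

YES — reachable via ⟨δ, ζ, δ⟩ (3 firings)

step 1: fire δ:  (A=4, B=1, C=1, D=0, E=2, F=1, G=0, H=2) → (A=5, B=0, C=1, D=3, E=4, F=1, G=0, H=1)
step 2: fire ζ:  (A=5, B=0, C=1, D=3, E=4, F=1, G=0, H=1) → (A=3, B=1, C=1, D=3, E=5, F=4, G=0, H=1)
step 3: fire δ:  (A=3, B=1, C=1, D=3, E=5, F=4, G=0, H=1) → (A=4, B=0, C=1, D=6, E=7, F=4, G=0, H=0)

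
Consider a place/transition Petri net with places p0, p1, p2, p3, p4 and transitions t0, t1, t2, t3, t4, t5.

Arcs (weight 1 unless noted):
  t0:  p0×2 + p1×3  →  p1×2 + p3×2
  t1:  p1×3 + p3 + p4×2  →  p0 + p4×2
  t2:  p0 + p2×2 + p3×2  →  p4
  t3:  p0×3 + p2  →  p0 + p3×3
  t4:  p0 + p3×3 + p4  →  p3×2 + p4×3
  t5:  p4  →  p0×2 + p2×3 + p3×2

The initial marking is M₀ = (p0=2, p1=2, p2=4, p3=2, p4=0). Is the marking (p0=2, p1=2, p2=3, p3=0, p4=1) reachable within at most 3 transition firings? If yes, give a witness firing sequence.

YES — reachable via ⟨t2, t5, t2⟩ (3 firings)

step 1: fire t2:  (p0=2, p1=2, p2=4, p3=2, p4=0) → (p0=1, p1=2, p2=2, p3=0, p4=1)
step 2: fire t5:  (p0=1, p1=2, p2=2, p3=0, p4=1) → (p0=3, p1=2, p2=5, p3=2, p4=0)
step 3: fire t2:  (p0=3, p1=2, p2=5, p3=2, p4=0) → (p0=2, p1=2, p2=3, p3=0, p4=1)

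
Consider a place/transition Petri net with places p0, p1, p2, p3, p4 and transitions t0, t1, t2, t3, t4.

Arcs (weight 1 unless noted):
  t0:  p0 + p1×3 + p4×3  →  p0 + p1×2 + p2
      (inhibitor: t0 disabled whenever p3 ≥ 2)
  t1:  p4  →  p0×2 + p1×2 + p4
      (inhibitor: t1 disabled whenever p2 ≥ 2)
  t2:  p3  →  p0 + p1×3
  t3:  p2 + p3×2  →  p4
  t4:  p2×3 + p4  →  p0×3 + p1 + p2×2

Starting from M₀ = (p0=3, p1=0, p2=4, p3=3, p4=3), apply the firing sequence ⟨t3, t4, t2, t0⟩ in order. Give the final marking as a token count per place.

step 1: fire t3:  (p0=3, p1=0, p2=4, p3=3, p4=3) → (p0=3, p1=0, p2=3, p3=1, p4=4)
step 2: fire t4:  (p0=3, p1=0, p2=3, p3=1, p4=4) → (p0=6, p1=1, p2=2, p3=1, p4=3)
step 3: fire t2:  (p0=6, p1=1, p2=2, p3=1, p4=3) → (p0=7, p1=4, p2=2, p3=0, p4=3)
step 4: fire t0:  (p0=7, p1=4, p2=2, p3=0, p4=3) → (p0=7, p1=3, p2=3, p3=0, p4=0)

(p0=7, p1=3, p2=3, p3=0, p4=0)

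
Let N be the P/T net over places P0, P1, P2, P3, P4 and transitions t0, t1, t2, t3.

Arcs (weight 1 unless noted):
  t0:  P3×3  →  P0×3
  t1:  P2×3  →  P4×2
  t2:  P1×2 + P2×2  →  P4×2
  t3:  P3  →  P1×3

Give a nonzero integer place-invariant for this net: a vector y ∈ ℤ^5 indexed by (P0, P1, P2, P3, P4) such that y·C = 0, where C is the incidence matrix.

Incidence matrix C (rows=places, cols=transitions):
       t0   t1   t2   t3
   P0   3    0    0    0
   P1   0    0   -2    3
   P2   0   -3   -2    0
   P3  -3    0    0   -1
   P4   0    2    2    0

Candidate y = [3, 1, 2, 3, 3]; check y·C column-wise:
  col t0: 3·3 + 1·0 + 2·0 + 3·-3 + 3·0 = 0
  col t1: 3·0 + 1·0 + 2·-3 + 3·0 + 3·2 = 0
  col t2: 3·0 + 1·-2 + 2·-2 + 3·0 + 3·2 = 0
  col t3: 3·0 + 1·3 + 2·0 + 3·-1 + 3·0 = 0

y = (P0:3, P1:1, P2:2, P3:3, P4:3)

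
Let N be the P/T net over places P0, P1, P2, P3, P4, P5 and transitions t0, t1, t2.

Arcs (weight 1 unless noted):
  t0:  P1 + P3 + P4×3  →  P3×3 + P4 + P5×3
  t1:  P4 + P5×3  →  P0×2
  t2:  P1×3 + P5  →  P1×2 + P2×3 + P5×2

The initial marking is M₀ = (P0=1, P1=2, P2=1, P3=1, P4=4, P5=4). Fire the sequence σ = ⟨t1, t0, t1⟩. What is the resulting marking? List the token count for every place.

step 1: fire t1:  (P0=1, P1=2, P2=1, P3=1, P4=4, P5=4) → (P0=3, P1=2, P2=1, P3=1, P4=3, P5=1)
step 2: fire t0:  (P0=3, P1=2, P2=1, P3=1, P4=3, P5=1) → (P0=3, P1=1, P2=1, P3=3, P4=1, P5=4)
step 3: fire t1:  (P0=3, P1=1, P2=1, P3=3, P4=1, P5=4) → (P0=5, P1=1, P2=1, P3=3, P4=0, P5=1)

(P0=5, P1=1, P2=1, P3=3, P4=0, P5=1)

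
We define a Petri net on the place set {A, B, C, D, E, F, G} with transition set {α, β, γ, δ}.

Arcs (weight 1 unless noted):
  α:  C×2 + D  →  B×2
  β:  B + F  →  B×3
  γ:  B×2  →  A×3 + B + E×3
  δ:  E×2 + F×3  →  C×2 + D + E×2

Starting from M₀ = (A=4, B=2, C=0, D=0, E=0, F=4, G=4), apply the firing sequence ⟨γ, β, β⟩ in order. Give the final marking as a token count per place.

(A=7, B=5, C=0, D=0, E=3, F=2, G=4)

step 1: fire γ:  (A=4, B=2, C=0, D=0, E=0, F=4, G=4) → (A=7, B=1, C=0, D=0, E=3, F=4, G=4)
step 2: fire β:  (A=7, B=1, C=0, D=0, E=3, F=4, G=4) → (A=7, B=3, C=0, D=0, E=3, F=3, G=4)
step 3: fire β:  (A=7, B=3, C=0, D=0, E=3, F=3, G=4) → (A=7, B=5, C=0, D=0, E=3, F=2, G=4)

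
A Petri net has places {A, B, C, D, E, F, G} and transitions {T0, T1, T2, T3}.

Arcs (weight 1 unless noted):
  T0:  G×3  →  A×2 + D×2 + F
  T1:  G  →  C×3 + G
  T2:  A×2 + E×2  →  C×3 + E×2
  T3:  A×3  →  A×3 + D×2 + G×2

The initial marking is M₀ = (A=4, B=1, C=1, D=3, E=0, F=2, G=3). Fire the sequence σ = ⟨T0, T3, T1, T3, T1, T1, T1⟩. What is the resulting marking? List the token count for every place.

step 1: fire T0:  (A=4, B=1, C=1, D=3, E=0, F=2, G=3) → (A=6, B=1, C=1, D=5, E=0, F=3, G=0)
step 2: fire T3:  (A=6, B=1, C=1, D=5, E=0, F=3, G=0) → (A=6, B=1, C=1, D=7, E=0, F=3, G=2)
step 3: fire T1:  (A=6, B=1, C=1, D=7, E=0, F=3, G=2) → (A=6, B=1, C=4, D=7, E=0, F=3, G=2)
step 4: fire T3:  (A=6, B=1, C=4, D=7, E=0, F=3, G=2) → (A=6, B=1, C=4, D=9, E=0, F=3, G=4)
step 5: fire T1:  (A=6, B=1, C=4, D=9, E=0, F=3, G=4) → (A=6, B=1, C=7, D=9, E=0, F=3, G=4)
step 6: fire T1:  (A=6, B=1, C=7, D=9, E=0, F=3, G=4) → (A=6, B=1, C=10, D=9, E=0, F=3, G=4)
step 7: fire T1:  (A=6, B=1, C=10, D=9, E=0, F=3, G=4) → (A=6, B=1, C=13, D=9, E=0, F=3, G=4)

(A=6, B=1, C=13, D=9, E=0, F=3, G=4)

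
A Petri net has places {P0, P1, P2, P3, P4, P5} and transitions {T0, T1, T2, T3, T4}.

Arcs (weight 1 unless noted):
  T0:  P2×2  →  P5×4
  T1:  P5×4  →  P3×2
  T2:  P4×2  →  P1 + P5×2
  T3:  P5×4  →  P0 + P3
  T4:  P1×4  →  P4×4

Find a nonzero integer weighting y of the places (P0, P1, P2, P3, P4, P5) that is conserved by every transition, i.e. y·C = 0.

Incidence matrix C (rows=places, cols=transitions):
       T0   T1   T2   T3   T4
   P0   0    0    0    1    0
   P1   0    0    1    0   -4
   P2  -2    0    0    0    0
   P3   0    2    0    1    0
   P4   0    0   -2    0    4
   P5   4   -4    2   -4    0

Candidate y = [2, 2, 2, 2, 2, 1]; check y·C column-wise:
  col T0: 2·0 + 2·0 + 2·-2 + 2·0 + 2·0 + 1·4 = 0
  col T1: 2·0 + 2·0 + 2·0 + 2·2 + 2·0 + 1·-4 = 0
  col T2: 2·0 + 2·1 + 2·0 + 2·0 + 2·-2 + 1·2 = 0
  col T3: 2·1 + 2·0 + 2·0 + 2·1 + 2·0 + 1·-4 = 0
  col T4: 2·0 + 2·-4 + 2·0 + 2·0 + 2·4 + 1·0 = 0

y = (P0:2, P1:2, P2:2, P3:2, P4:2, P5:1)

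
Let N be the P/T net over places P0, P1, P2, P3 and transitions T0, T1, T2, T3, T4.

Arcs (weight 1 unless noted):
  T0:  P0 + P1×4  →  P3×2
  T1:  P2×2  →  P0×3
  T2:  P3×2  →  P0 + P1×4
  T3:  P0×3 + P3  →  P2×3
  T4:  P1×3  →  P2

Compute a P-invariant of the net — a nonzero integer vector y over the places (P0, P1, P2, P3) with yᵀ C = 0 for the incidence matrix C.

Incidence matrix C (rows=places, cols=transitions):
       T0   T1   T2   T3   T4
   P0  -1    3    1   -3    0
   P1  -4    0    4    0   -3
   P2   0   -2    0    3    1
   P3   2    0   -2   -1    0

Candidate y = [2, 1, 3, 3]; check y·C column-wise:
  col T0: 2·-1 + 1·-4 + 3·0 + 3·2 = 0
  col T1: 2·3 + 1·0 + 3·-2 + 3·0 = 0
  col T2: 2·1 + 1·4 + 3·0 + 3·-2 = 0
  col T3: 2·-3 + 1·0 + 3·3 + 3·-1 = 0
  col T4: 2·0 + 1·-3 + 3·1 + 3·0 = 0

y = (P0:2, P1:1, P2:3, P3:3)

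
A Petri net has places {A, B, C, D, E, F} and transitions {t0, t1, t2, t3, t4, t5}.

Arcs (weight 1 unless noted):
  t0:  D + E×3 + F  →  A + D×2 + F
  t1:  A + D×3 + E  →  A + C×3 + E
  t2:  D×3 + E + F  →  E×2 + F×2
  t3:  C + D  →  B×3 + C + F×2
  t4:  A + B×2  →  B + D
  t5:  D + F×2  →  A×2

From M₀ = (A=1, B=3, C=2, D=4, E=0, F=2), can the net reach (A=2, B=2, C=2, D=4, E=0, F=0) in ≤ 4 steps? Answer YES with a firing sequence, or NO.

YES — reachable via ⟨t4, t5⟩ (2 firings)

step 1: fire t4:  (A=1, B=3, C=2, D=4, E=0, F=2) → (A=0, B=2, C=2, D=5, E=0, F=2)
step 2: fire t5:  (A=0, B=2, C=2, D=5, E=0, F=2) → (A=2, B=2, C=2, D=4, E=0, F=0)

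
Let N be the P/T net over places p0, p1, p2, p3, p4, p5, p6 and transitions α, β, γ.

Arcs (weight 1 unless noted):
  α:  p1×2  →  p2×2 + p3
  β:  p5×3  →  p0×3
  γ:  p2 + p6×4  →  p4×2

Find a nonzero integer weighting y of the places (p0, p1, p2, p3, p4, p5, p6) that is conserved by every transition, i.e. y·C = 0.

Incidence matrix C (rows=places, cols=transitions):
        α    β    γ
   p0   0    3    0
   p1  -2    0    0
   p2   2    0   -1
   p3   1    0    0
   p4   0    0    2
   p5   0   -3    0
   p6   0    0   -4

Candidate y = [0, 1, 0, 2, 0, 0, 0]; check y·C column-wise:
  col α: 1·-2 + 0·2 + 2·1 = 0
  col β: 0·3 + 1·0 + 2·0 + 0·-3 = 0
  col γ: 1·0 + 0·-1 + 2·0 + 0·2 + 0·-4 = 0

y = (p0:0, p1:1, p2:0, p3:2, p4:0, p5:0, p6:0)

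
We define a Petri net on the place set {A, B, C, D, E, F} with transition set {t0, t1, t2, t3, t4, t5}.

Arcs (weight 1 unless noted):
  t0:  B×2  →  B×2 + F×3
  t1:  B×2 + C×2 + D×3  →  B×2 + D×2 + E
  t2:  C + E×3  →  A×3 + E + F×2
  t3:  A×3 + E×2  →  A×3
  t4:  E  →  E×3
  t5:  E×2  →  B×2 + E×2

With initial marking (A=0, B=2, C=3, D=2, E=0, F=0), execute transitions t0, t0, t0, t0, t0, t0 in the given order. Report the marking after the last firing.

(A=0, B=2, C=3, D=2, E=0, F=18)

step 1: fire t0:  (A=0, B=2, C=3, D=2, E=0, F=0) → (A=0, B=2, C=3, D=2, E=0, F=3)
step 2: fire t0:  (A=0, B=2, C=3, D=2, E=0, F=3) → (A=0, B=2, C=3, D=2, E=0, F=6)
step 3: fire t0:  (A=0, B=2, C=3, D=2, E=0, F=6) → (A=0, B=2, C=3, D=2, E=0, F=9)
step 4: fire t0:  (A=0, B=2, C=3, D=2, E=0, F=9) → (A=0, B=2, C=3, D=2, E=0, F=12)
step 5: fire t0:  (A=0, B=2, C=3, D=2, E=0, F=12) → (A=0, B=2, C=3, D=2, E=0, F=15)
step 6: fire t0:  (A=0, B=2, C=3, D=2, E=0, F=15) → (A=0, B=2, C=3, D=2, E=0, F=18)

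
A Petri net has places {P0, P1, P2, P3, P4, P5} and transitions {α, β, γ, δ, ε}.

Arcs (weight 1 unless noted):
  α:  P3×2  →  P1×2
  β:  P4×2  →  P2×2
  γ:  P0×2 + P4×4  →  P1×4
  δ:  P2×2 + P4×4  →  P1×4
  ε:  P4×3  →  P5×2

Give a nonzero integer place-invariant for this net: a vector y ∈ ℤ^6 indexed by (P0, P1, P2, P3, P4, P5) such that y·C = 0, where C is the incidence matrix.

y = (P0:2, P1:3, P2:2, P3:3, P4:2, P5:3)

Incidence matrix C (rows=places, cols=transitions):
        α    β    γ    δ    ε
   P0   0    0   -2    0    0
   P1   2    0    4    4    0
   P2   0    2    0   -2    0
   P3  -2    0    0    0    0
   P4   0   -2   -4   -4   -3
   P5   0    0    0    0    2

Candidate y = [2, 3, 2, 3, 2, 3]; check y·C column-wise:
  col α: 2·0 + 3·2 + 2·0 + 3·-2 + 2·0 + 3·0 = 0
  col β: 2·0 + 3·0 + 2·2 + 3·0 + 2·-2 + 3·0 = 0
  col γ: 2·-2 + 3·4 + 2·0 + 3·0 + 2·-4 + 3·0 = 0
  col δ: 2·0 + 3·4 + 2·-2 + 3·0 + 2·-4 + 3·0 = 0
  col ε: 2·0 + 3·0 + 2·0 + 3·0 + 2·-3 + 3·2 = 0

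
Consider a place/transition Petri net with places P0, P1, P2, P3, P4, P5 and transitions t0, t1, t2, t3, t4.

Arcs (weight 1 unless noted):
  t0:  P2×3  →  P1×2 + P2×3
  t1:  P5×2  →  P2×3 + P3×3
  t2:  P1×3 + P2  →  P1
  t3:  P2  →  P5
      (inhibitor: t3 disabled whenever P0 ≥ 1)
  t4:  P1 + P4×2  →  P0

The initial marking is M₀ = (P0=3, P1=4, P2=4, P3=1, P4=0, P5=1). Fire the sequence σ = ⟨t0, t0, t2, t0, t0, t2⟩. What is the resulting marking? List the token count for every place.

step 1: fire t0:  (P0=3, P1=4, P2=4, P3=1, P4=0, P5=1) → (P0=3, P1=6, P2=4, P3=1, P4=0, P5=1)
step 2: fire t0:  (P0=3, P1=6, P2=4, P3=1, P4=0, P5=1) → (P0=3, P1=8, P2=4, P3=1, P4=0, P5=1)
step 3: fire t2:  (P0=3, P1=8, P2=4, P3=1, P4=0, P5=1) → (P0=3, P1=6, P2=3, P3=1, P4=0, P5=1)
step 4: fire t0:  (P0=3, P1=6, P2=3, P3=1, P4=0, P5=1) → (P0=3, P1=8, P2=3, P3=1, P4=0, P5=1)
step 5: fire t0:  (P0=3, P1=8, P2=3, P3=1, P4=0, P5=1) → (P0=3, P1=10, P2=3, P3=1, P4=0, P5=1)
step 6: fire t2:  (P0=3, P1=10, P2=3, P3=1, P4=0, P5=1) → (P0=3, P1=8, P2=2, P3=1, P4=0, P5=1)

(P0=3, P1=8, P2=2, P3=1, P4=0, P5=1)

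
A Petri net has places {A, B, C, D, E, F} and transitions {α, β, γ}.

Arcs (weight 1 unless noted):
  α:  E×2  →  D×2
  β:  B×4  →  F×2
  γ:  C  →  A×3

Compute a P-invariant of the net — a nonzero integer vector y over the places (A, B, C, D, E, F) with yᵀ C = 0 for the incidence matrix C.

Incidence matrix C (rows=places, cols=transitions):
        α    β    γ
    A   0    0    3
    B   0   -4    0
    C   0    0   -1
    D   2    0    0
    E  -2    0    0
    F   0    2    0

Candidate y = [1, 0, 3, 0, 0, 0]; check y·C column-wise:
  col α: 1·0 + 3·0 + 0·2 + 0·-2 = 0
  col β: 1·0 + 0·-4 + 3·0 + 0·2 = 0
  col γ: 1·3 + 3·-1 = 0

y = (A:1, B:0, C:3, D:0, E:0, F:0)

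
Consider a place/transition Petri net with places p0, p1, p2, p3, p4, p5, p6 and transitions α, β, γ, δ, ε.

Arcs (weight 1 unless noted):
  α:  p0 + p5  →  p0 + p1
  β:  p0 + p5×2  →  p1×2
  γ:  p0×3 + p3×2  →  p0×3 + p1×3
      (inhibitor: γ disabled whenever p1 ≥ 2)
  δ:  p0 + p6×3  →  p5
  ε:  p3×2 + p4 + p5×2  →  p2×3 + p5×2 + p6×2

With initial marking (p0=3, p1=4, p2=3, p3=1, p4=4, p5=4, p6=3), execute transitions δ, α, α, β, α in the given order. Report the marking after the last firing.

step 1: fire δ:  (p0=3, p1=4, p2=3, p3=1, p4=4, p5=4, p6=3) → (p0=2, p1=4, p2=3, p3=1, p4=4, p5=5, p6=0)
step 2: fire α:  (p0=2, p1=4, p2=3, p3=1, p4=4, p5=5, p6=0) → (p0=2, p1=5, p2=3, p3=1, p4=4, p5=4, p6=0)
step 3: fire α:  (p0=2, p1=5, p2=3, p3=1, p4=4, p5=4, p6=0) → (p0=2, p1=6, p2=3, p3=1, p4=4, p5=3, p6=0)
step 4: fire β:  (p0=2, p1=6, p2=3, p3=1, p4=4, p5=3, p6=0) → (p0=1, p1=8, p2=3, p3=1, p4=4, p5=1, p6=0)
step 5: fire α:  (p0=1, p1=8, p2=3, p3=1, p4=4, p5=1, p6=0) → (p0=1, p1=9, p2=3, p3=1, p4=4, p5=0, p6=0)

(p0=1, p1=9, p2=3, p3=1, p4=4, p5=0, p6=0)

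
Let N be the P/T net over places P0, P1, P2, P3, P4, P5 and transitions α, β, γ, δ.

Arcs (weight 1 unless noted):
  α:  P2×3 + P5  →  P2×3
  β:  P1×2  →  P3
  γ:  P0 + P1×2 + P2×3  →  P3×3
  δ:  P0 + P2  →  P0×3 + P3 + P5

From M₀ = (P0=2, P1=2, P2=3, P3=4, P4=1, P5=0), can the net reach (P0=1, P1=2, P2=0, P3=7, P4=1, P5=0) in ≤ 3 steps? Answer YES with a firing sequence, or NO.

depth 0: 1 marking
depth 1: 4 markings reached so far
depth 2: 6 markings reached so far
depth 3: 8 markings reached so far
target is not among the 8 markings reachable within 3 steps

NO — not reachable within 3 firings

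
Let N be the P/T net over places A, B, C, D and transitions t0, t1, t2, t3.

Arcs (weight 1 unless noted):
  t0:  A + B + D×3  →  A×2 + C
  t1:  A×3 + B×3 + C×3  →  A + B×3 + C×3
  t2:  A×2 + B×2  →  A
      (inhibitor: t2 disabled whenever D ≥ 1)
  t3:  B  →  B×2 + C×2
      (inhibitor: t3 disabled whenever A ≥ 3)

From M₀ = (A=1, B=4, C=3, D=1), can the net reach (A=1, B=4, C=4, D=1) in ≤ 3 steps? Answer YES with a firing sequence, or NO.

NO — not reachable within 3 firings

depth 0: 1 marking
depth 1: 2 markings reached so far
depth 2: 3 markings reached so far
depth 3: 4 markings reached so far
target is not among the 4 markings reachable within 3 steps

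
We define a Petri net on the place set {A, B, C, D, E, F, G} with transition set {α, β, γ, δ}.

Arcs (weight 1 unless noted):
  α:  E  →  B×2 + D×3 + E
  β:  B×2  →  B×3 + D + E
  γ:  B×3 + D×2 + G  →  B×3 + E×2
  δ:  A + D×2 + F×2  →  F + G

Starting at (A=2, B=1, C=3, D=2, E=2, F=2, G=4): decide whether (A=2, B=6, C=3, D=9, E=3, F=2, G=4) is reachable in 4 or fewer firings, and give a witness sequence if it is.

step 1: fire α:  (A=2, B=1, C=3, D=2, E=2, F=2, G=4) → (A=2, B=3, C=3, D=5, E=2, F=2, G=4)
step 2: fire α:  (A=2, B=3, C=3, D=5, E=2, F=2, G=4) → (A=2, B=5, C=3, D=8, E=2, F=2, G=4)
step 3: fire β:  (A=2, B=5, C=3, D=8, E=2, F=2, G=4) → (A=2, B=6, C=3, D=9, E=3, F=2, G=4)

YES — reachable via ⟨α, α, β⟩ (3 firings)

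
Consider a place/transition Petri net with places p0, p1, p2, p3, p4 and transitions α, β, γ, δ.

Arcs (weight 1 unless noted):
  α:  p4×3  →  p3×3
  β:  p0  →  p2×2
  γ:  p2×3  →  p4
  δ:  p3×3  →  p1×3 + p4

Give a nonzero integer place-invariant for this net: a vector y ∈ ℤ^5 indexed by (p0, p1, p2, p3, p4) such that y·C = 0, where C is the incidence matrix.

y = (p0:2, p1:2, p2:1, p3:3, p4:3)

Incidence matrix C (rows=places, cols=transitions):
        α    β    γ    δ
   p0   0   -1    0    0
   p1   0    0    0    3
   p2   0    2   -3    0
   p3   3    0    0   -3
   p4  -3    0    1    1

Candidate y = [2, 2, 1, 3, 3]; check y·C column-wise:
  col α: 2·0 + 2·0 + 1·0 + 3·3 + 3·-3 = 0
  col β: 2·-1 + 2·0 + 1·2 + 3·0 + 3·0 = 0
  col γ: 2·0 + 2·0 + 1·-3 + 3·0 + 3·1 = 0
  col δ: 2·0 + 2·3 + 1·0 + 3·-3 + 3·1 = 0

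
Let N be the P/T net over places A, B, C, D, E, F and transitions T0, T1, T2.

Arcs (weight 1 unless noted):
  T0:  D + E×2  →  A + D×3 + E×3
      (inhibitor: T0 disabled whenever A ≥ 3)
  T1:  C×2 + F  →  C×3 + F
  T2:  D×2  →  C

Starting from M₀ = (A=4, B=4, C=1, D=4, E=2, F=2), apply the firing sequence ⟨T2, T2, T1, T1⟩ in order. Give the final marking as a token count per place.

(A=4, B=4, C=5, D=0, E=2, F=2)

step 1: fire T2:  (A=4, B=4, C=1, D=4, E=2, F=2) → (A=4, B=4, C=2, D=2, E=2, F=2)
step 2: fire T2:  (A=4, B=4, C=2, D=2, E=2, F=2) → (A=4, B=4, C=3, D=0, E=2, F=2)
step 3: fire T1:  (A=4, B=4, C=3, D=0, E=2, F=2) → (A=4, B=4, C=4, D=0, E=2, F=2)
step 4: fire T1:  (A=4, B=4, C=4, D=0, E=2, F=2) → (A=4, B=4, C=5, D=0, E=2, F=2)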